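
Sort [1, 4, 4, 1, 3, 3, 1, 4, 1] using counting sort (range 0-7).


Count array: [0, 4, 0, 2, 3, 0, 0, 0]
Reconstruct: [1, 1, 1, 1, 3, 3, 4, 4, 4]


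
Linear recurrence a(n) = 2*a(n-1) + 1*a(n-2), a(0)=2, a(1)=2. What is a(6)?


Build bottom-up:
...a(4)=34, a(5)=82, a(6)=2*82+1*34=198


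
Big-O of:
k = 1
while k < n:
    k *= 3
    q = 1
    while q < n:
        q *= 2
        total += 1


Per nesting level: O(log n) * O(log n) = O((log n)^2)
Complexity: O((log n)^2)


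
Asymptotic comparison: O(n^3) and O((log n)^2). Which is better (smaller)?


polylogarithmic grows slower than cubic
O((log n)^2) is asymptotically smaller; O(n^3) grows faster


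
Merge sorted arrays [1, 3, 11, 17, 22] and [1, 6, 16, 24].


Compare heads, take smaller each step.
Merged: [1, 1, 3, 6, 11, 16, 17, 22, 24]


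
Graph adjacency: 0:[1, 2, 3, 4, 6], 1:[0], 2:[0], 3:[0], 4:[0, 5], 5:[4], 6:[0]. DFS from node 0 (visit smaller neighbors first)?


DFS stack-based: start with [0]
Visit order: [0, 1, 2, 3, 4, 5, 6]


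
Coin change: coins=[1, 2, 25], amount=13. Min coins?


dp[0]=0; dp[i]=1+min(dp[i-c] for c in coins)
...dp[8]=4, dp[9]=5, dp[10]=5, dp[11]=6, dp[12]=6, dp[13]=7
Minimum coins for 13 = 7


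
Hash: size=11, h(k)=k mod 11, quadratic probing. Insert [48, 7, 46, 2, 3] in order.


Insertions: 48->slot 4; 7->slot 7; 46->slot 2; 2->slot 3; 3->slot 1
Table: [None, 3, 46, 2, 48, None, None, 7, None, None, None]


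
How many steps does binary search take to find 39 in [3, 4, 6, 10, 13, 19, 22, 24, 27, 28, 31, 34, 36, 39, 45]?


Search for 39:
[0,14] mid=7 arr[7]=24
[8,14] mid=11 arr[11]=34
[12,14] mid=13 arr[13]=39
Total: 3 comparisons


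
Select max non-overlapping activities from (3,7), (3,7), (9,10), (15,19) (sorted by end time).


Greedy: pick earliest-ending, then skip overlaps.
Selected (3 activities): [(3, 7), (9, 10), (15, 19)]


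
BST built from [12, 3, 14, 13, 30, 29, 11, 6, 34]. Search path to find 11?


BST root = 12
Search for 11: compare at each node
Path: [12, 3, 11]


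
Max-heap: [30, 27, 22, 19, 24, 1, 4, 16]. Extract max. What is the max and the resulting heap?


Max = 30
Replace root with last, heapify down
Resulting heap: [27, 24, 22, 19, 16, 1, 4]


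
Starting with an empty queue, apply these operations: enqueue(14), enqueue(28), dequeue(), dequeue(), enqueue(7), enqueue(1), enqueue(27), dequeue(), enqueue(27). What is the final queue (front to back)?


enqueue(14) -> [14]
enqueue(28) -> [14, 28]
dequeue() returns 14 -> [28]
dequeue() returns 28 -> []
enqueue(7) -> [7]
enqueue(1) -> [7, 1]
enqueue(27) -> [7, 1, 27]
dequeue() returns 7 -> [1, 27]
enqueue(27) -> [1, 27, 27]
Final queue (front to back): [1, 27, 27]


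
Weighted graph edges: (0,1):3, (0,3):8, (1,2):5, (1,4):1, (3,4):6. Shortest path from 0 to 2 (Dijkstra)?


Dijkstra from 0:
Distances: {0: 0, 1: 3, 2: 8, 3: 8, 4: 4}
Shortest distance to 2 = 8, path = [0, 1, 2]


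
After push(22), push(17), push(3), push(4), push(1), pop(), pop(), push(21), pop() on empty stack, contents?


push(22) -> [22]
push(17) -> [22, 17]
push(3) -> [22, 17, 3]
push(4) -> [22, 17, 3, 4]
push(1) -> [22, 17, 3, 4, 1]
pop() returns 1 -> [22, 17, 3, 4]
pop() returns 4 -> [22, 17, 3]
push(21) -> [22, 17, 3, 21]
pop() returns 21 -> [22, 17, 3]
Final stack (bottom to top): [22, 17, 3]


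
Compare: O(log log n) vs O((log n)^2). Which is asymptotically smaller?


double-logarithmic grows slower than polylogarithmic
O(log log n) is asymptotically smaller; O((log n)^2) grows faster


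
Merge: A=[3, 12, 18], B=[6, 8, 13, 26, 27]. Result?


Compare heads, take smaller each step.
Merged: [3, 6, 8, 12, 13, 18, 26, 27]


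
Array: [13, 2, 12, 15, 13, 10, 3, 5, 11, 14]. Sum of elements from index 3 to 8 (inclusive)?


Prefix sums: [0, 13, 15, 27, 42, 55, 65, 68, 73, 84, 98]
Sum[3..8] = prefix[9] - prefix[3] = 84 - 27 = 57


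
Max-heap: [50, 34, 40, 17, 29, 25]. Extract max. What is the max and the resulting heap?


Max = 50
Replace root with last, heapify down
Resulting heap: [40, 34, 25, 17, 29]


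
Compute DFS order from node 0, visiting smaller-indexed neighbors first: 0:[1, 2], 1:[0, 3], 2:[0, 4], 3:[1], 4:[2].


DFS stack-based: start with [0]
Visit order: [0, 1, 3, 2, 4]


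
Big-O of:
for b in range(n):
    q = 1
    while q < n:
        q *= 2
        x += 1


Per nesting level: O(n) * O(log n) = O(n log n)
Complexity: O(n log n)


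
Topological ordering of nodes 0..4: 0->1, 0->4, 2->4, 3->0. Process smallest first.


Kahn's algorithm, process smallest node first
Order: [2, 3, 0, 1, 4]


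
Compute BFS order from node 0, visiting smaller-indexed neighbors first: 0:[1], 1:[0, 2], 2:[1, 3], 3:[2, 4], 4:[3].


BFS queue: start with [0]
Visit order: [0, 1, 2, 3, 4]


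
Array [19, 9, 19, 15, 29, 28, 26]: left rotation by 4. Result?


Left rotate by 4: [29, 28, 26, 19, 9, 19, 15]


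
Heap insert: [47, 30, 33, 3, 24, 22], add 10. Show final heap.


Append 10: [47, 30, 33, 3, 24, 22, 10]
Bubble up: no swaps needed
Result: [47, 30, 33, 3, 24, 22, 10]


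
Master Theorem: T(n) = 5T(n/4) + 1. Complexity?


a=5, b=4, c=0. log_4(5)=1.161 > c=0. Case 1: O(n^log_b(a)) = O(n^1.161)
Complexity: O(n^1.161)


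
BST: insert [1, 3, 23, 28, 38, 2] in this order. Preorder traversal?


Root = 1; build tree by BST insertion.
Preorder traversal: [1, 3, 2, 23, 28, 38]


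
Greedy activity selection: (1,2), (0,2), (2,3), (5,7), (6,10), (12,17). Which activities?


Greedy: pick earliest-ending, then skip overlaps.
Selected (4 activities): [(1, 2), (2, 3), (5, 7), (12, 17)]


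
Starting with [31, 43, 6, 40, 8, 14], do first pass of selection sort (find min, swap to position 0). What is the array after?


After one pass: [6, 43, 31, 40, 8, 14]


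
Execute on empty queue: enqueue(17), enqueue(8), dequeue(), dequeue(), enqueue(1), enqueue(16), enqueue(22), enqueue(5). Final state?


enqueue(17) -> [17]
enqueue(8) -> [17, 8]
dequeue() returns 17 -> [8]
dequeue() returns 8 -> []
enqueue(1) -> [1]
enqueue(16) -> [1, 16]
enqueue(22) -> [1, 16, 22]
enqueue(5) -> [1, 16, 22, 5]
Final queue (front to back): [1, 16, 22, 5]


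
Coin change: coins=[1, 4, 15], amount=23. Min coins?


dp[0]=0; dp[i]=1+min(dp[i-c] for c in coins)
...dp[18]=4, dp[19]=2, dp[20]=3, dp[21]=4, dp[22]=5, dp[23]=3
Minimum coins for 23 = 3


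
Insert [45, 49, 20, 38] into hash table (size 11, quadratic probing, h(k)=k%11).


Insertions: 45->slot 1; 49->slot 5; 20->slot 9; 38->slot 6
Table: [None, 45, None, None, None, 49, 38, None, None, 20, None]


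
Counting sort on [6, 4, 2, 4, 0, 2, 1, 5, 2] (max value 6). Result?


Count array: [1, 1, 3, 0, 2, 1, 1]
Reconstruct: [0, 1, 2, 2, 2, 4, 4, 5, 6]


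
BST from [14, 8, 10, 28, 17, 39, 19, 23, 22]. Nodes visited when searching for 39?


BST root = 14
Search for 39: compare at each node
Path: [14, 28, 39]


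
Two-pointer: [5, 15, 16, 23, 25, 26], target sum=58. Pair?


Two pointers: lo=0, hi=5
No pair sums to 58


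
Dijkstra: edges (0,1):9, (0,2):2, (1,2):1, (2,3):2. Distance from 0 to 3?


Dijkstra from 0:
Distances: {0: 0, 1: 3, 2: 2, 3: 4}
Shortest distance to 3 = 4, path = [0, 2, 3]


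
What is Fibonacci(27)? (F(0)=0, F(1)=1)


F(n)=F(n-1)+F(n-2)
...F(25)=75025, F(26)=121393, F(27)=196418


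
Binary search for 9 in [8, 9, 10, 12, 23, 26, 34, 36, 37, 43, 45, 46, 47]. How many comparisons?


Search for 9:
[0,12] mid=6 arr[6]=34
[0,5] mid=2 arr[2]=10
[0,1] mid=0 arr[0]=8
[1,1] mid=1 arr[1]=9
Total: 4 comparisons


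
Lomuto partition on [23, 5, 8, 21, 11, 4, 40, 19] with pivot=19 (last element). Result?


Elements <= 19 go left of pivot.
Result: [5, 8, 11, 4, 19, 21, 40, 23], pivot at index 4


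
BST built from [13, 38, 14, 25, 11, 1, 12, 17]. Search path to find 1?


BST root = 13
Search for 1: compare at each node
Path: [13, 11, 1]


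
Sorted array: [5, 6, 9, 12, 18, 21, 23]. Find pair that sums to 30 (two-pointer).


Two pointers: lo=0, hi=6
Found pair: (9, 21) summing to 30


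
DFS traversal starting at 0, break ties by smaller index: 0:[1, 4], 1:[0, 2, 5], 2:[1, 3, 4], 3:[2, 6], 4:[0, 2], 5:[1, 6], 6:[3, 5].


DFS stack-based: start with [0]
Visit order: [0, 1, 2, 3, 6, 5, 4]


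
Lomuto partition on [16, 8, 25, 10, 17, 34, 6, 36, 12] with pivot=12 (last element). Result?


Elements <= 12 go left of pivot.
Result: [8, 10, 6, 12, 17, 34, 25, 36, 16], pivot at index 3


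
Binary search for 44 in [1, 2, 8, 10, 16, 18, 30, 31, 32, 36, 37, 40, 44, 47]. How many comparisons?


Search for 44:
[0,13] mid=6 arr[6]=30
[7,13] mid=10 arr[10]=37
[11,13] mid=12 arr[12]=44
Total: 3 comparisons


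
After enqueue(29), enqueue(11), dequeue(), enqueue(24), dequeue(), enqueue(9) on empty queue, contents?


enqueue(29) -> [29]
enqueue(11) -> [29, 11]
dequeue() returns 29 -> [11]
enqueue(24) -> [11, 24]
dequeue() returns 11 -> [24]
enqueue(9) -> [24, 9]
Final queue (front to back): [24, 9]


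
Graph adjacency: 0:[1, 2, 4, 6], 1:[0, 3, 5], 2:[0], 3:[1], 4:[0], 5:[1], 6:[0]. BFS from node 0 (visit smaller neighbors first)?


BFS queue: start with [0]
Visit order: [0, 1, 2, 4, 6, 3, 5]


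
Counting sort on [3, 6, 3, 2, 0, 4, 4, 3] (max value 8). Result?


Count array: [1, 0, 1, 3, 2, 0, 1, 0, 0]
Reconstruct: [0, 2, 3, 3, 3, 4, 4, 6]


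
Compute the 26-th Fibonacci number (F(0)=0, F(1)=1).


F(n)=F(n-1)+F(n-2)
...F(24)=46368, F(25)=75025, F(26)=121393


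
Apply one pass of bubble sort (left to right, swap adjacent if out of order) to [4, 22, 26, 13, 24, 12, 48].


After one pass: [4, 22, 13, 24, 12, 26, 48]


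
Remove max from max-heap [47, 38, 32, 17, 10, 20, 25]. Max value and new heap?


Max = 47
Replace root with last, heapify down
Resulting heap: [38, 25, 32, 17, 10, 20]


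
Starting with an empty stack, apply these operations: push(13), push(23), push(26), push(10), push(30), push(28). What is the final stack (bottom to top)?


push(13) -> [13]
push(23) -> [13, 23]
push(26) -> [13, 23, 26]
push(10) -> [13, 23, 26, 10]
push(30) -> [13, 23, 26, 10, 30]
push(28) -> [13, 23, 26, 10, 30, 28]
Final stack (bottom to top): [13, 23, 26, 10, 30, 28]


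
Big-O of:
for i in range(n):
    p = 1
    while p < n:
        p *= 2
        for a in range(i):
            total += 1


Per nesting level: O(n) * O(log n) * O(n) [triangular over i] = O(n^2 log n)
Complexity: O(n^2 log n)


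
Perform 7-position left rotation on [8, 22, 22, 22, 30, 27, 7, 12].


Left rotate by 7: [12, 8, 22, 22, 22, 30, 27, 7]


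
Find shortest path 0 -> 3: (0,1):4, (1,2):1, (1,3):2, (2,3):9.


Dijkstra from 0:
Distances: {0: 0, 1: 4, 2: 5, 3: 6}
Shortest distance to 3 = 6, path = [0, 1, 3]


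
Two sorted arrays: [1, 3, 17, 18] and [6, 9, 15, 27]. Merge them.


Compare heads, take smaller each step.
Merged: [1, 3, 6, 9, 15, 17, 18, 27]


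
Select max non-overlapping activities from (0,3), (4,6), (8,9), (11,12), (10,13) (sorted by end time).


Greedy: pick earliest-ending, then skip overlaps.
Selected (4 activities): [(0, 3), (4, 6), (8, 9), (11, 12)]


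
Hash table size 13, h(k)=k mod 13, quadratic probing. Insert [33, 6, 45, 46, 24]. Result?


Insertions: 33->slot 7; 6->slot 6; 45->slot 10; 46->slot 8; 24->slot 11
Table: [None, None, None, None, None, None, 6, 33, 46, None, 45, 24, None]


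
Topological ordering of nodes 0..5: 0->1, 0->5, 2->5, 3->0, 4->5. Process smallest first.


Kahn's algorithm, process smallest node first
Order: [2, 3, 0, 1, 4, 5]


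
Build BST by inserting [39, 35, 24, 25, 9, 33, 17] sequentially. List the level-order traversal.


Root = 39; build tree by BST insertion.
Level-Order traversal: [39, 35, 24, 9, 25, 17, 33]


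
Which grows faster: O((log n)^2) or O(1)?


constant grows slower than polylogarithmic
O(1) is asymptotically smaller; O((log n)^2) grows faster


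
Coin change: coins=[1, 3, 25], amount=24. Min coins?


dp[0]=0; dp[i]=1+min(dp[i-c] for c in coins)
...dp[19]=7, dp[20]=8, dp[21]=7, dp[22]=8, dp[23]=9, dp[24]=8
Minimum coins for 24 = 8


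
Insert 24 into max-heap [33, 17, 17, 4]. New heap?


Append 24: [33, 17, 17, 4, 24]
Bubble up: swap idx 4(24) with idx 1(17)
Result: [33, 24, 17, 4, 17]


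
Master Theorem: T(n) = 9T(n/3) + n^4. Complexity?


a=9, b=3, c=4. log_3(9)=2 < c=4. Case 3: O(n^c) = O(n^4)
Complexity: O(n^4)


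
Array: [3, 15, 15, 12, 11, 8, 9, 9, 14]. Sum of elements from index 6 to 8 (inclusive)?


Prefix sums: [0, 3, 18, 33, 45, 56, 64, 73, 82, 96]
Sum[6..8] = prefix[9] - prefix[6] = 96 - 64 = 32


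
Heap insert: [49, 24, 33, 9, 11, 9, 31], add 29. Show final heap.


Append 29: [49, 24, 33, 9, 11, 9, 31, 29]
Bubble up: swap idx 7(29) with idx 3(9); swap idx 3(29) with idx 1(24)
Result: [49, 29, 33, 24, 11, 9, 31, 9]


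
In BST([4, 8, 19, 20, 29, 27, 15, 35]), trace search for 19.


BST root = 4
Search for 19: compare at each node
Path: [4, 8, 19]


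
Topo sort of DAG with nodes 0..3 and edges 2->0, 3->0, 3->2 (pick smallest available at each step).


Kahn's algorithm, process smallest node first
Order: [1, 3, 2, 0]


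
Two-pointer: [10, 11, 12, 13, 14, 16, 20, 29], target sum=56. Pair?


Two pointers: lo=0, hi=7
No pair sums to 56


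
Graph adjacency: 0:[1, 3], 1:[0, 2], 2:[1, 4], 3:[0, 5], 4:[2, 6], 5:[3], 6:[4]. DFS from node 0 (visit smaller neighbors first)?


DFS stack-based: start with [0]
Visit order: [0, 1, 2, 4, 6, 3, 5]


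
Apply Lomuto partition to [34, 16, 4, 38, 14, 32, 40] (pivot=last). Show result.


Elements <= 40 go left of pivot.
Result: [34, 16, 4, 38, 14, 32, 40], pivot at index 6


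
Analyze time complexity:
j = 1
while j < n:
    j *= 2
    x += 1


Per nesting level: O(log n) = O(log n)
Complexity: O(log n)


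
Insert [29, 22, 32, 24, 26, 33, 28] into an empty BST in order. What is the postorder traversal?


Root = 29; build tree by BST insertion.
Postorder traversal: [28, 26, 24, 22, 33, 32, 29]


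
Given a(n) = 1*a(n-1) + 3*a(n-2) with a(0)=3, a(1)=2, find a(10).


Build bottom-up:
...a(8)=1307, a(9)=2969, a(10)=1*2969+3*1307=6890


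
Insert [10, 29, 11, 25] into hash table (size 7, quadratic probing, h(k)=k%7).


Insertions: 10->slot 3; 29->slot 1; 11->slot 4; 25->slot 5
Table: [None, 29, None, 10, 11, 25, None]


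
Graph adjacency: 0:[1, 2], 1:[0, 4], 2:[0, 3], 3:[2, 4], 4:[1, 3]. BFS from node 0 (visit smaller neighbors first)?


BFS queue: start with [0]
Visit order: [0, 1, 2, 4, 3]


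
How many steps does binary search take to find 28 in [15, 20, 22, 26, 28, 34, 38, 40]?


Search for 28:
[0,7] mid=3 arr[3]=26
[4,7] mid=5 arr[5]=34
[4,4] mid=4 arr[4]=28
Total: 3 comparisons


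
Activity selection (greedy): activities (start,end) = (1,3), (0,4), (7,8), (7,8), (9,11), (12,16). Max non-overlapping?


Greedy: pick earliest-ending, then skip overlaps.
Selected (4 activities): [(1, 3), (7, 8), (9, 11), (12, 16)]


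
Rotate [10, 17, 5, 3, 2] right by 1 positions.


Right rotate by 1: [2, 10, 17, 5, 3]


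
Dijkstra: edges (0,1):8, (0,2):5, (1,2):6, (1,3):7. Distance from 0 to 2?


Dijkstra from 0:
Distances: {0: 0, 1: 8, 2: 5, 3: 15}
Shortest distance to 2 = 5, path = [0, 2]


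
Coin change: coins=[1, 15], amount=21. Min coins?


dp[0]=0; dp[i]=1+min(dp[i-c] for c in coins)
...dp[16]=2, dp[17]=3, dp[18]=4, dp[19]=5, dp[20]=6, dp[21]=7
Minimum coins for 21 = 7


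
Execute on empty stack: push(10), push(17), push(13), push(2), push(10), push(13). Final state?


push(10) -> [10]
push(17) -> [10, 17]
push(13) -> [10, 17, 13]
push(2) -> [10, 17, 13, 2]
push(10) -> [10, 17, 13, 2, 10]
push(13) -> [10, 17, 13, 2, 10, 13]
Final stack (bottom to top): [10, 17, 13, 2, 10, 13]


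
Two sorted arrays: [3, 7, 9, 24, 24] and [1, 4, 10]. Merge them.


Compare heads, take smaller each step.
Merged: [1, 3, 4, 7, 9, 10, 24, 24]


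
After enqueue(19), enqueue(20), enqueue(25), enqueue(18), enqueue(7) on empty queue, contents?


enqueue(19) -> [19]
enqueue(20) -> [19, 20]
enqueue(25) -> [19, 20, 25]
enqueue(18) -> [19, 20, 25, 18]
enqueue(7) -> [19, 20, 25, 18, 7]
Final queue (front to back): [19, 20, 25, 18, 7]


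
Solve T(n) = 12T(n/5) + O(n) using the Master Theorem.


a=12, b=5, c=1. log_5(12)=1.544 > c=1. Case 1: O(n^log_b(a)) = O(n^1.544)
Complexity: O(n^1.544)


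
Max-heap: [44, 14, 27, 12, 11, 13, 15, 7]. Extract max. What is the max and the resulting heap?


Max = 44
Replace root with last, heapify down
Resulting heap: [27, 14, 15, 12, 11, 13, 7]


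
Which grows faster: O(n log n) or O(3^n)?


linearithmic grows slower than exponential (base 3)
O(n log n) is asymptotically smaller; O(3^n) grows faster


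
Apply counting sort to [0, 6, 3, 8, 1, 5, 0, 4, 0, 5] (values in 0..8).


Count array: [3, 1, 0, 1, 1, 2, 1, 0, 1]
Reconstruct: [0, 0, 0, 1, 3, 4, 5, 5, 6, 8]


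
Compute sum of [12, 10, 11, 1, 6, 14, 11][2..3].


Prefix sums: [0, 12, 22, 33, 34, 40, 54, 65]
Sum[2..3] = prefix[4] - prefix[2] = 34 - 22 = 12


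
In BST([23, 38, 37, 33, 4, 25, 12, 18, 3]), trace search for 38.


BST root = 23
Search for 38: compare at each node
Path: [23, 38]


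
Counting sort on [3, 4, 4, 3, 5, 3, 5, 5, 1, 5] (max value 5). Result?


Count array: [0, 1, 0, 3, 2, 4]
Reconstruct: [1, 3, 3, 3, 4, 4, 5, 5, 5, 5]


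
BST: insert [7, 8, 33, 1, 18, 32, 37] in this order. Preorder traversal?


Root = 7; build tree by BST insertion.
Preorder traversal: [7, 1, 8, 33, 18, 32, 37]


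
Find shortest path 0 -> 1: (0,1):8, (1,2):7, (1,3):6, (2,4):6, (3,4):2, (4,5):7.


Dijkstra from 0:
Distances: {0: 0, 1: 8, 2: 15, 3: 14, 4: 16, 5: 23}
Shortest distance to 1 = 8, path = [0, 1]


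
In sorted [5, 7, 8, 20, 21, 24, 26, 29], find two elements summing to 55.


Two pointers: lo=0, hi=7
Found pair: (26, 29) summing to 55


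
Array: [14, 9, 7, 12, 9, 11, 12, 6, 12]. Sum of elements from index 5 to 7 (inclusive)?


Prefix sums: [0, 14, 23, 30, 42, 51, 62, 74, 80, 92]
Sum[5..7] = prefix[8] - prefix[5] = 80 - 51 = 29


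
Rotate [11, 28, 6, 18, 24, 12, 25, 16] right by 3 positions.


Right rotate by 3: [12, 25, 16, 11, 28, 6, 18, 24]


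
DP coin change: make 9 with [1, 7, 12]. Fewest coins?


dp[0]=0; dp[i]=1+min(dp[i-c] for c in coins)
...dp[4]=4, dp[5]=5, dp[6]=6, dp[7]=1, dp[8]=2, dp[9]=3
Minimum coins for 9 = 3


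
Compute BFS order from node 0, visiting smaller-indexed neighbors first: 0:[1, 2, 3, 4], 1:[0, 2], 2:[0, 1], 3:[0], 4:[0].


BFS queue: start with [0]
Visit order: [0, 1, 2, 3, 4]


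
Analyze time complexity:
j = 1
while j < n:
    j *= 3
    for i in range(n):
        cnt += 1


Per nesting level: O(log n) * O(n) = O(n log n)
Complexity: O(n log n)


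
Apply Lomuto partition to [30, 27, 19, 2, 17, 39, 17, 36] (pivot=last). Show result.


Elements <= 36 go left of pivot.
Result: [30, 27, 19, 2, 17, 17, 36, 39], pivot at index 6


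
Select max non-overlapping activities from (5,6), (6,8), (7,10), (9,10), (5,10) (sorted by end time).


Greedy: pick earliest-ending, then skip overlaps.
Selected (3 activities): [(5, 6), (6, 8), (9, 10)]


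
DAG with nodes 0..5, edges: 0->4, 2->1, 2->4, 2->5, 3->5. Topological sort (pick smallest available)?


Kahn's algorithm, process smallest node first
Order: [0, 2, 1, 3, 4, 5]


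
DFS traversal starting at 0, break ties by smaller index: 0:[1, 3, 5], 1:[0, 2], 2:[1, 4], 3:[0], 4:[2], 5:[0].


DFS stack-based: start with [0]
Visit order: [0, 1, 2, 4, 3, 5]


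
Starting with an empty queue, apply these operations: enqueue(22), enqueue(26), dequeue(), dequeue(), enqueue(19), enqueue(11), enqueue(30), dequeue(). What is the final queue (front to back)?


enqueue(22) -> [22]
enqueue(26) -> [22, 26]
dequeue() returns 22 -> [26]
dequeue() returns 26 -> []
enqueue(19) -> [19]
enqueue(11) -> [19, 11]
enqueue(30) -> [19, 11, 30]
dequeue() returns 19 -> [11, 30]
Final queue (front to back): [11, 30]


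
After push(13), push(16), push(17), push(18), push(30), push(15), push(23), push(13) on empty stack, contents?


push(13) -> [13]
push(16) -> [13, 16]
push(17) -> [13, 16, 17]
push(18) -> [13, 16, 17, 18]
push(30) -> [13, 16, 17, 18, 30]
push(15) -> [13, 16, 17, 18, 30, 15]
push(23) -> [13, 16, 17, 18, 30, 15, 23]
push(13) -> [13, 16, 17, 18, 30, 15, 23, 13]
Final stack (bottom to top): [13, 16, 17, 18, 30, 15, 23, 13]


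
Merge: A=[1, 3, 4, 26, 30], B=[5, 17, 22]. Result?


Compare heads, take smaller each step.
Merged: [1, 3, 4, 5, 17, 22, 26, 30]


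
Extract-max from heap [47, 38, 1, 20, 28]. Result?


Max = 47
Replace root with last, heapify down
Resulting heap: [38, 28, 1, 20]


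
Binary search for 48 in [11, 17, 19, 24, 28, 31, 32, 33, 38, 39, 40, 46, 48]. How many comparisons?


Search for 48:
[0,12] mid=6 arr[6]=32
[7,12] mid=9 arr[9]=39
[10,12] mid=11 arr[11]=46
[12,12] mid=12 arr[12]=48
Total: 4 comparisons


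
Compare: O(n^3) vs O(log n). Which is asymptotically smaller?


logarithmic grows slower than cubic
O(log n) is asymptotically smaller; O(n^3) grows faster


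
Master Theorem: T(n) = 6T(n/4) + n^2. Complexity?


a=6, b=4, c=2. log_4(6)=1.292 < c=2. Case 3: O(n^c) = O(n^2)
Complexity: O(n^2)


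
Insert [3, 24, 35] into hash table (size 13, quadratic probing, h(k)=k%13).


Insertions: 3->slot 3; 24->slot 11; 35->slot 9
Table: [None, None, None, 3, None, None, None, None, None, 35, None, 24, None]


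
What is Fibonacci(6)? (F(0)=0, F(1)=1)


F(n)=F(n-1)+F(n-2)
...F(4)=3, F(5)=5, F(6)=8


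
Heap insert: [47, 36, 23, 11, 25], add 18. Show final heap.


Append 18: [47, 36, 23, 11, 25, 18]
Bubble up: no swaps needed
Result: [47, 36, 23, 11, 25, 18]


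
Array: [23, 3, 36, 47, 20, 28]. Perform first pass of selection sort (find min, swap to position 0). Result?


After one pass: [3, 23, 36, 47, 20, 28]


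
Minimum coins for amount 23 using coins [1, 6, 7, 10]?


dp[0]=0; dp[i]=1+min(dp[i-c] for c in coins)
...dp[18]=3, dp[19]=3, dp[20]=2, dp[21]=3, dp[22]=3, dp[23]=3
Minimum coins for 23 = 3


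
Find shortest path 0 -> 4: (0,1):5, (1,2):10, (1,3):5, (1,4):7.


Dijkstra from 0:
Distances: {0: 0, 1: 5, 2: 15, 3: 10, 4: 12}
Shortest distance to 4 = 12, path = [0, 1, 4]


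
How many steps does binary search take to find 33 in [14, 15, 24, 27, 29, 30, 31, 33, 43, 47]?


Search for 33:
[0,9] mid=4 arr[4]=29
[5,9] mid=7 arr[7]=33
Total: 2 comparisons


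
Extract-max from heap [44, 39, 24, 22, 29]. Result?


Max = 44
Replace root with last, heapify down
Resulting heap: [39, 29, 24, 22]


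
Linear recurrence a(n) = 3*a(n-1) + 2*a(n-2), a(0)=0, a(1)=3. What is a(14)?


Build bottom-up:
...a(12)=3030885, a(13)=10794657, a(14)=3*10794657+2*3030885=38445741


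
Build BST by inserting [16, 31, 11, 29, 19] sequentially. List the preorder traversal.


Root = 16; build tree by BST insertion.
Preorder traversal: [16, 11, 31, 29, 19]


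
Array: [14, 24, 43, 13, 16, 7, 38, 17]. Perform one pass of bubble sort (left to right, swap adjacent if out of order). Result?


After one pass: [14, 24, 13, 16, 7, 38, 17, 43]


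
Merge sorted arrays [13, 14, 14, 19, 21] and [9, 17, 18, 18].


Compare heads, take smaller each step.
Merged: [9, 13, 14, 14, 17, 18, 18, 19, 21]


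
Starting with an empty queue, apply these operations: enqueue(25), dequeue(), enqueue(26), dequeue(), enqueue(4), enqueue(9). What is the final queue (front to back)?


enqueue(25) -> [25]
dequeue() returns 25 -> []
enqueue(26) -> [26]
dequeue() returns 26 -> []
enqueue(4) -> [4]
enqueue(9) -> [4, 9]
Final queue (front to back): [4, 9]


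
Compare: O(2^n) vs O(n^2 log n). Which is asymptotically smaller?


n^2 log n grows slower than exponential
O(n^2 log n) is asymptotically smaller; O(2^n) grows faster


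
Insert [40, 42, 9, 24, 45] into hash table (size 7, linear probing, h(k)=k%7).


Insertions: 40->slot 5; 42->slot 0; 9->slot 2; 24->slot 3; 45->slot 4
Table: [42, None, 9, 24, 45, 40, None]


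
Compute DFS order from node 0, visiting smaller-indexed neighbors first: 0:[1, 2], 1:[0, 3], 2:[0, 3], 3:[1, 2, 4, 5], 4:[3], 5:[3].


DFS stack-based: start with [0]
Visit order: [0, 1, 3, 2, 4, 5]


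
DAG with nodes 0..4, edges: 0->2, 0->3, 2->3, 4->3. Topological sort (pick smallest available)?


Kahn's algorithm, process smallest node first
Order: [0, 1, 2, 4, 3]


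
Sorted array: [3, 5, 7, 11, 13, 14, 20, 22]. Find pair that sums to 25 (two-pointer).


Two pointers: lo=0, hi=7
Found pair: (3, 22) summing to 25


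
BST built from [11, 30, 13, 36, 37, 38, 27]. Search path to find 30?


BST root = 11
Search for 30: compare at each node
Path: [11, 30]


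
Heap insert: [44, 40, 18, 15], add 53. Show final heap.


Append 53: [44, 40, 18, 15, 53]
Bubble up: swap idx 4(53) with idx 1(40); swap idx 1(53) with idx 0(44)
Result: [53, 44, 18, 15, 40]


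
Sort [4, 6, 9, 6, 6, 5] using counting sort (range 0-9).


Count array: [0, 0, 0, 0, 1, 1, 3, 0, 0, 1]
Reconstruct: [4, 5, 6, 6, 6, 9]


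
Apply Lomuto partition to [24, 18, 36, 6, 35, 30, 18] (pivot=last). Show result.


Elements <= 18 go left of pivot.
Result: [18, 6, 18, 24, 35, 30, 36], pivot at index 2


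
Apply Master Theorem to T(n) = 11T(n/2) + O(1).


a=11, b=2, c=0. log_2(11)=3.459 > c=0. Case 1: O(n^log_b(a)) = O(n^3.459)
Complexity: O(n^3.459)


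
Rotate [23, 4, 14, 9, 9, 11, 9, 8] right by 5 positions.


Right rotate by 5: [9, 9, 11, 9, 8, 23, 4, 14]


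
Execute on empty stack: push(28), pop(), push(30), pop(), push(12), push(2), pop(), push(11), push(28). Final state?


push(28) -> [28]
pop() returns 28 -> []
push(30) -> [30]
pop() returns 30 -> []
push(12) -> [12]
push(2) -> [12, 2]
pop() returns 2 -> [12]
push(11) -> [12, 11]
push(28) -> [12, 11, 28]
Final stack (bottom to top): [12, 11, 28]


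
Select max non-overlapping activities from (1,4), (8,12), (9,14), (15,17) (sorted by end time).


Greedy: pick earliest-ending, then skip overlaps.
Selected (3 activities): [(1, 4), (8, 12), (15, 17)]


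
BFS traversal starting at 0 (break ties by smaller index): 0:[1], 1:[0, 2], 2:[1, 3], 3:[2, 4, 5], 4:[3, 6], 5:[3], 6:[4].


BFS queue: start with [0]
Visit order: [0, 1, 2, 3, 4, 5, 6]


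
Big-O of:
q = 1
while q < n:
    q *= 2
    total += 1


Per nesting level: O(log n) = O(log n)
Complexity: O(log n)


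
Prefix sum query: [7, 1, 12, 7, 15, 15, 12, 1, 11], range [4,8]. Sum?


Prefix sums: [0, 7, 8, 20, 27, 42, 57, 69, 70, 81]
Sum[4..8] = prefix[9] - prefix[4] = 81 - 27 = 54


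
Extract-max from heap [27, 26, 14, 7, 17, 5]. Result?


Max = 27
Replace root with last, heapify down
Resulting heap: [26, 17, 14, 7, 5]


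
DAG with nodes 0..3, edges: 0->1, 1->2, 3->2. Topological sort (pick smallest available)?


Kahn's algorithm, process smallest node first
Order: [0, 1, 3, 2]


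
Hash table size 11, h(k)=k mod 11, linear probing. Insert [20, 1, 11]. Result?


Insertions: 20->slot 9; 1->slot 1; 11->slot 0
Table: [11, 1, None, None, None, None, None, None, None, 20, None]


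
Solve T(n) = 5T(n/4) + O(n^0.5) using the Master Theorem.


a=5, b=4, c=0.5. log_4(5)=1.161 > c=0.5. Case 1: O(n^log_b(a)) = O(n^1.161)
Complexity: O(n^1.161)


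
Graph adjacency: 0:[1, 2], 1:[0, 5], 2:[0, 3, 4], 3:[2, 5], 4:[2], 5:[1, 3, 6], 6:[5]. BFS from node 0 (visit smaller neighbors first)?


BFS queue: start with [0]
Visit order: [0, 1, 2, 5, 3, 4, 6]


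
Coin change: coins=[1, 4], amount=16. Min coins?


dp[0]=0; dp[i]=1+min(dp[i-c] for c in coins)
...dp[11]=5, dp[12]=3, dp[13]=4, dp[14]=5, dp[15]=6, dp[16]=4
Minimum coins for 16 = 4


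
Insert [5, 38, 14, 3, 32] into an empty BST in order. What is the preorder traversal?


Root = 5; build tree by BST insertion.
Preorder traversal: [5, 3, 38, 14, 32]


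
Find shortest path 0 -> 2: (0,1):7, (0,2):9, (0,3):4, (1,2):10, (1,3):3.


Dijkstra from 0:
Distances: {0: 0, 1: 7, 2: 9, 3: 4}
Shortest distance to 2 = 9, path = [0, 2]


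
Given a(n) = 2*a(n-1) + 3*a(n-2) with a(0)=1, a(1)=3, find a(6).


Build bottom-up:
...a(4)=81, a(5)=243, a(6)=2*243+3*81=729


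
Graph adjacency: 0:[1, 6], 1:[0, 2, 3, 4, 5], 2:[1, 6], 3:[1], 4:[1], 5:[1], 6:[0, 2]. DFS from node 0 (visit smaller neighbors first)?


DFS stack-based: start with [0]
Visit order: [0, 1, 2, 6, 3, 4, 5]


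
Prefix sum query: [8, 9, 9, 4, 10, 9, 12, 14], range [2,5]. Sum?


Prefix sums: [0, 8, 17, 26, 30, 40, 49, 61, 75]
Sum[2..5] = prefix[6] - prefix[2] = 49 - 17 = 32


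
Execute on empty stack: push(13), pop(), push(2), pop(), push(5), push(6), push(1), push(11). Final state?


push(13) -> [13]
pop() returns 13 -> []
push(2) -> [2]
pop() returns 2 -> []
push(5) -> [5]
push(6) -> [5, 6]
push(1) -> [5, 6, 1]
push(11) -> [5, 6, 1, 11]
Final stack (bottom to top): [5, 6, 1, 11]


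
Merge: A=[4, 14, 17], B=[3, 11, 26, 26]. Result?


Compare heads, take smaller each step.
Merged: [3, 4, 11, 14, 17, 26, 26]


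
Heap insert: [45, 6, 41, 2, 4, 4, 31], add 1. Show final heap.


Append 1: [45, 6, 41, 2, 4, 4, 31, 1]
Bubble up: no swaps needed
Result: [45, 6, 41, 2, 4, 4, 31, 1]


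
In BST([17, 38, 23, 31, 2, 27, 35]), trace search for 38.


BST root = 17
Search for 38: compare at each node
Path: [17, 38]


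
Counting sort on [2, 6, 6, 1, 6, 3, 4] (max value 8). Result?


Count array: [0, 1, 1, 1, 1, 0, 3, 0, 0]
Reconstruct: [1, 2, 3, 4, 6, 6, 6]


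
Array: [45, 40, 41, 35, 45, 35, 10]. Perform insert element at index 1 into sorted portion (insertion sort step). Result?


After one pass: [40, 45, 41, 35, 45, 35, 10]


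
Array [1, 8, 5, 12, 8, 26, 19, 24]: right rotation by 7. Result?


Right rotate by 7: [8, 5, 12, 8, 26, 19, 24, 1]


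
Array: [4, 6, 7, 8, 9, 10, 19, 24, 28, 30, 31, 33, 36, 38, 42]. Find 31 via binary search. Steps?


Search for 31:
[0,14] mid=7 arr[7]=24
[8,14] mid=11 arr[11]=33
[8,10] mid=9 arr[9]=30
[10,10] mid=10 arr[10]=31
Total: 4 comparisons


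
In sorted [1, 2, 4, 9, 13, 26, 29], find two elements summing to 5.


Two pointers: lo=0, hi=6
Found pair: (1, 4) summing to 5


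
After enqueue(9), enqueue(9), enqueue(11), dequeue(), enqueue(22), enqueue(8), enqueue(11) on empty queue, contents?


enqueue(9) -> [9]
enqueue(9) -> [9, 9]
enqueue(11) -> [9, 9, 11]
dequeue() returns 9 -> [9, 11]
enqueue(22) -> [9, 11, 22]
enqueue(8) -> [9, 11, 22, 8]
enqueue(11) -> [9, 11, 22, 8, 11]
Final queue (front to back): [9, 11, 22, 8, 11]


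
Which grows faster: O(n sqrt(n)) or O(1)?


constant grows slower than n^1.5
O(1) is asymptotically smaller; O(n sqrt(n)) grows faster


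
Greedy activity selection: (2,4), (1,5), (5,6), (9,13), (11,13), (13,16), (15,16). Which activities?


Greedy: pick earliest-ending, then skip overlaps.
Selected (4 activities): [(2, 4), (5, 6), (9, 13), (13, 16)]


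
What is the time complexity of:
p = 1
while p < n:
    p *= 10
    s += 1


Per nesting level: O(log n) = O(log n)
Complexity: O(log n)


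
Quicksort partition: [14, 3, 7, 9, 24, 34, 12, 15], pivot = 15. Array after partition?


Elements <= 15 go left of pivot.
Result: [14, 3, 7, 9, 12, 15, 24, 34], pivot at index 5


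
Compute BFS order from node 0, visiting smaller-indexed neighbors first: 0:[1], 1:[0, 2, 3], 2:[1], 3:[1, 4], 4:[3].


BFS queue: start with [0]
Visit order: [0, 1, 2, 3, 4]


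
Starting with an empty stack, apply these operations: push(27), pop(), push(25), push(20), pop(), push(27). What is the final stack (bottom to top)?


push(27) -> [27]
pop() returns 27 -> []
push(25) -> [25]
push(20) -> [25, 20]
pop() returns 20 -> [25]
push(27) -> [25, 27]
Final stack (bottom to top): [25, 27]


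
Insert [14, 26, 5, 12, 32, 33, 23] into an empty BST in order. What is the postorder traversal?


Root = 14; build tree by BST insertion.
Postorder traversal: [12, 5, 23, 33, 32, 26, 14]


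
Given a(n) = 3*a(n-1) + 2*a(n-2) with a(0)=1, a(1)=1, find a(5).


Build bottom-up:
...a(3)=17, a(4)=61, a(5)=3*61+2*17=217


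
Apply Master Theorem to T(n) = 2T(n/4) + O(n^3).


a=2, b=4, c=3. log_4(2)=0.5 < c=3. Case 3: O(n^c) = O(n^3)
Complexity: O(n^3)


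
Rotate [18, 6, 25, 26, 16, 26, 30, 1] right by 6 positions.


Right rotate by 6: [25, 26, 16, 26, 30, 1, 18, 6]


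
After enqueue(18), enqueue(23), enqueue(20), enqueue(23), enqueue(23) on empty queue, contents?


enqueue(18) -> [18]
enqueue(23) -> [18, 23]
enqueue(20) -> [18, 23, 20]
enqueue(23) -> [18, 23, 20, 23]
enqueue(23) -> [18, 23, 20, 23, 23]
Final queue (front to back): [18, 23, 20, 23, 23]


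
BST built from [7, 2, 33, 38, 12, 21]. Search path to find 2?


BST root = 7
Search for 2: compare at each node
Path: [7, 2]


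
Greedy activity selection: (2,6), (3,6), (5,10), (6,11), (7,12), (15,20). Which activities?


Greedy: pick earliest-ending, then skip overlaps.
Selected (3 activities): [(2, 6), (6, 11), (15, 20)]


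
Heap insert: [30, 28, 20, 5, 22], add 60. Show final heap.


Append 60: [30, 28, 20, 5, 22, 60]
Bubble up: swap idx 5(60) with idx 2(20); swap idx 2(60) with idx 0(30)
Result: [60, 28, 30, 5, 22, 20]


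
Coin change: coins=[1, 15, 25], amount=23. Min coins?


dp[0]=0; dp[i]=1+min(dp[i-c] for c in coins)
...dp[18]=4, dp[19]=5, dp[20]=6, dp[21]=7, dp[22]=8, dp[23]=9
Minimum coins for 23 = 9


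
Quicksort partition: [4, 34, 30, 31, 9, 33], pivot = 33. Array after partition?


Elements <= 33 go left of pivot.
Result: [4, 30, 31, 9, 33, 34], pivot at index 4


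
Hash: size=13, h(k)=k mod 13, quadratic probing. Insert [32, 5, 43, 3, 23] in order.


Insertions: 32->slot 6; 5->slot 5; 43->slot 4; 3->slot 3; 23->slot 10
Table: [None, None, None, 3, 43, 5, 32, None, None, None, 23, None, None]


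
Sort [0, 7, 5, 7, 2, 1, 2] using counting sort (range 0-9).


Count array: [1, 1, 2, 0, 0, 1, 0, 2, 0, 0]
Reconstruct: [0, 1, 2, 2, 5, 7, 7]


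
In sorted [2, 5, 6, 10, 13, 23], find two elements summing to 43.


Two pointers: lo=0, hi=5
No pair sums to 43


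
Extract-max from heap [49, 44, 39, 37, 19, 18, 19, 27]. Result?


Max = 49
Replace root with last, heapify down
Resulting heap: [44, 37, 39, 27, 19, 18, 19]


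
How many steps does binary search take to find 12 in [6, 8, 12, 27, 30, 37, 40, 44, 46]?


Search for 12:
[0,8] mid=4 arr[4]=30
[0,3] mid=1 arr[1]=8
[2,3] mid=2 arr[2]=12
Total: 3 comparisons


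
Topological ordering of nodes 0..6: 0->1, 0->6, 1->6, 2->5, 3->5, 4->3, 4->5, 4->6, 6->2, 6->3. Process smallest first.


Kahn's algorithm, process smallest node first
Order: [0, 1, 4, 6, 2, 3, 5]


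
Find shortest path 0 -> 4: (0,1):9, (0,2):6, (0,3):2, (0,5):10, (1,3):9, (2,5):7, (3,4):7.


Dijkstra from 0:
Distances: {0: 0, 1: 9, 2: 6, 3: 2, 4: 9, 5: 10}
Shortest distance to 4 = 9, path = [0, 3, 4]


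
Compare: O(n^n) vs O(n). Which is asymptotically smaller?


linear grows slower than n^n
O(n) is asymptotically smaller; O(n^n) grows faster


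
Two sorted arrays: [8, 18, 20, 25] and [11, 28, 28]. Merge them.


Compare heads, take smaller each step.
Merged: [8, 11, 18, 20, 25, 28, 28]


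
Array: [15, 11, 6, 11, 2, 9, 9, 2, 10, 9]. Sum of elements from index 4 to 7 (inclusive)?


Prefix sums: [0, 15, 26, 32, 43, 45, 54, 63, 65, 75, 84]
Sum[4..7] = prefix[8] - prefix[4] = 65 - 43 = 22


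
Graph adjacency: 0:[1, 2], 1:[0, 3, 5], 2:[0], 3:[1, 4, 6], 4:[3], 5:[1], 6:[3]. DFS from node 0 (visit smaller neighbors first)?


DFS stack-based: start with [0]
Visit order: [0, 1, 3, 4, 6, 5, 2]


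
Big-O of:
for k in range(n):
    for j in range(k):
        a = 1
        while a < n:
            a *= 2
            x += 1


Per nesting level: O(n) * O(n) [triangular over k] * O(log n) = O(n^2 log n)
Complexity: O(n^2 log n)


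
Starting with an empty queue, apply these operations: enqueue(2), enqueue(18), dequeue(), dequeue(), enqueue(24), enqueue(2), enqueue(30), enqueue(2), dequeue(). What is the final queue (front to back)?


enqueue(2) -> [2]
enqueue(18) -> [2, 18]
dequeue() returns 2 -> [18]
dequeue() returns 18 -> []
enqueue(24) -> [24]
enqueue(2) -> [24, 2]
enqueue(30) -> [24, 2, 30]
enqueue(2) -> [24, 2, 30, 2]
dequeue() returns 24 -> [2, 30, 2]
Final queue (front to back): [2, 30, 2]


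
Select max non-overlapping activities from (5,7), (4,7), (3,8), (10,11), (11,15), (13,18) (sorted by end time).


Greedy: pick earliest-ending, then skip overlaps.
Selected (3 activities): [(5, 7), (10, 11), (11, 15)]


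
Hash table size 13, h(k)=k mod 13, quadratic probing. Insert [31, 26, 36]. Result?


Insertions: 31->slot 5; 26->slot 0; 36->slot 10
Table: [26, None, None, None, None, 31, None, None, None, None, 36, None, None]


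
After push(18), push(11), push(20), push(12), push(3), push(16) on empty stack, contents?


push(18) -> [18]
push(11) -> [18, 11]
push(20) -> [18, 11, 20]
push(12) -> [18, 11, 20, 12]
push(3) -> [18, 11, 20, 12, 3]
push(16) -> [18, 11, 20, 12, 3, 16]
Final stack (bottom to top): [18, 11, 20, 12, 3, 16]


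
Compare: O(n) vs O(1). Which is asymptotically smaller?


constant grows slower than linear
O(1) is asymptotically smaller; O(n) grows faster


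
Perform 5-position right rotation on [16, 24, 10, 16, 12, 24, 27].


Right rotate by 5: [10, 16, 12, 24, 27, 16, 24]


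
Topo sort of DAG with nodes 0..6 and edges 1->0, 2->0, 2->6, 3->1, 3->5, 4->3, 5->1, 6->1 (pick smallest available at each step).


Kahn's algorithm, process smallest node first
Order: [2, 4, 3, 5, 6, 1, 0]


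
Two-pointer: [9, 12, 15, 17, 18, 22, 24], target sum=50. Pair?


Two pointers: lo=0, hi=6
No pair sums to 50


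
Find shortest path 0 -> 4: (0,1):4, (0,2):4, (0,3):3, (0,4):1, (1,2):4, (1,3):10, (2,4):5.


Dijkstra from 0:
Distances: {0: 0, 1: 4, 2: 4, 3: 3, 4: 1}
Shortest distance to 4 = 1, path = [0, 4]


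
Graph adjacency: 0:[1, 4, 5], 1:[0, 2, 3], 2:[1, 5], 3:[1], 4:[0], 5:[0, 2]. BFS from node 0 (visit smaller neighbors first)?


BFS queue: start with [0]
Visit order: [0, 1, 4, 5, 2, 3]


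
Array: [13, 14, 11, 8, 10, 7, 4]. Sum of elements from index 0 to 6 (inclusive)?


Prefix sums: [0, 13, 27, 38, 46, 56, 63, 67]
Sum[0..6] = prefix[7] - prefix[0] = 67 - 0 = 67


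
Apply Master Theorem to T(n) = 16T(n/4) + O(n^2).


a=16, b=4, c=2. log_4(16)=2 = c=2. Case 2: O(n^c log n) = O(n^2 log n)
Complexity: O(n^2 log n)


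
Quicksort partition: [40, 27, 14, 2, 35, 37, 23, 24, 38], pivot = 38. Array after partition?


Elements <= 38 go left of pivot.
Result: [27, 14, 2, 35, 37, 23, 24, 38, 40], pivot at index 7


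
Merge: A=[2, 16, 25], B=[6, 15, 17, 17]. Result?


Compare heads, take smaller each step.
Merged: [2, 6, 15, 16, 17, 17, 25]


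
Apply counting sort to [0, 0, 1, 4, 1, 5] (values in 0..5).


Count array: [2, 2, 0, 0, 1, 1]
Reconstruct: [0, 0, 1, 1, 4, 5]


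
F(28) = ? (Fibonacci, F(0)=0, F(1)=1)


F(n)=F(n-1)+F(n-2)
...F(26)=121393, F(27)=196418, F(28)=317811


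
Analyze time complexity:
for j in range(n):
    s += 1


Per nesting level: O(n) = O(n)
Complexity: O(n)


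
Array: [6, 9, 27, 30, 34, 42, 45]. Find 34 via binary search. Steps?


Search for 34:
[0,6] mid=3 arr[3]=30
[4,6] mid=5 arr[5]=42
[4,4] mid=4 arr[4]=34
Total: 3 comparisons


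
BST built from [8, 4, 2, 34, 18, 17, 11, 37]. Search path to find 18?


BST root = 8
Search for 18: compare at each node
Path: [8, 34, 18]
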